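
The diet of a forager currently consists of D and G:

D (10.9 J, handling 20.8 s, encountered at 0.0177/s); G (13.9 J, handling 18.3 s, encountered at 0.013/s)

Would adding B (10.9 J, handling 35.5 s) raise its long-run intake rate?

Yes

Current rate: (0.0177×10.9 + 0.013×13.9)/(1 + 0.0177×20.8 + 0.013×18.3) = 0.2326 J/s.
B: E/h = 10.9/35.5 = 0.307 J/s.
Since 0.307 > R, including B increases the long-run rate.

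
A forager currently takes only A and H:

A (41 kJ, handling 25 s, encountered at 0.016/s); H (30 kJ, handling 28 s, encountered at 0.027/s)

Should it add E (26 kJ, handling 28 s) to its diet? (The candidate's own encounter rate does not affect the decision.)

Yes

Current rate: (0.016×41 + 0.027×30)/(1 + 0.016×25 + 0.027×28) = 0.68 kJ/s.
E: E/h = 26/28 = 0.9286 kJ/s.
0.9286 > 0.68, so adding E raises the average — include it.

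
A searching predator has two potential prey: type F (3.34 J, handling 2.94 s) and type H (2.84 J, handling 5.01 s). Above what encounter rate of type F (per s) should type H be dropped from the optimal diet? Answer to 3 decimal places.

At the threshold, the rate on type F alone equals the profitability of type H: λ·3.34/(1 + λ·2.94) = 2.84/5.01 = 0.5669.
Rearranging, λ(3.34 − 0.5669×2.94) = 0.5669, so λ = 0.5669/1.673 = 0.3387 per s.

0.339 per s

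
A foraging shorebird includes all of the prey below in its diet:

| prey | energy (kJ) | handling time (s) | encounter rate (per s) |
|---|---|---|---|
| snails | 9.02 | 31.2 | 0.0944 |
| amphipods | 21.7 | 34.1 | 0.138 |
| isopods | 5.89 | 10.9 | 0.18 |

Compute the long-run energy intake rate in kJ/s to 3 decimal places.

0.462 kJ/s

R = (0.0944×9.02 + 0.138×21.7 + 0.18×5.89) / (1 + 0.0944×31.2 + 0.138×34.1 + 0.18×10.9) = 4.906/10.61 = 0.4623 kJ/s.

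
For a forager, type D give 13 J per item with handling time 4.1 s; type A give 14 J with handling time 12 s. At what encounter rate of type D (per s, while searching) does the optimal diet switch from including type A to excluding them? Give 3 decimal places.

At the threshold, the rate on type D alone equals the profitability of type A: λ·13/(1 + λ·4.1) = 14/12 = 1.167.
Rearranging, λ(13 − 1.167×4.1) = 1.167, so λ = 1.167/8.217 = 0.142 per s.

0.142 per s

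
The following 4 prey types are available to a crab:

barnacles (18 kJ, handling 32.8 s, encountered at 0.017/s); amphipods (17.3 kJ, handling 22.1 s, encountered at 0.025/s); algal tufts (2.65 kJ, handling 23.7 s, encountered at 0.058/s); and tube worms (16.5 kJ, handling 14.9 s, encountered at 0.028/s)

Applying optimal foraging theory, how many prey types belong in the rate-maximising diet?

3

Rank by E/h (kJ/s): tube worms 1.11, amphipods 0.783, barnacles 0.549, algal tufts 0.112. Include each in turn until the next type's E/h falls below the running intake rate.
Rate on top 1: 0.326. amphipods: 0.783 > 0.326 → include.
Rate on top 2: 0.4541. barnacles: 0.549 > 0.4541 → include.
Rate on top 3: 0.475. algal tufts: 0.112 < 0.475 → exclude; stop.
Optimal diet: tube worms, amphipods, barnacles — 3 of 4 types.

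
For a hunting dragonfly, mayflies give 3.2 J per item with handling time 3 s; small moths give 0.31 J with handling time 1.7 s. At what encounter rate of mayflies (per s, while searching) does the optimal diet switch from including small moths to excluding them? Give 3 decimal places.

Drop small moths once their profitability E₂/h₂ falls below the rate achievable on mayflies alone: E₂/h₂ = λE₁/(1 + λh₁).
Solve for λ: λE₁h₂ = E₂(1 + λh₁) → λ(E₁h₂ − E₂h₁) = E₂ → λ = E₂/(E₁h₂ − E₂h₁).
λ = 0.31/(3.2×1.7 − 0.31×3) = 0.31/4.51 = 0.06874 per s.

0.069 per s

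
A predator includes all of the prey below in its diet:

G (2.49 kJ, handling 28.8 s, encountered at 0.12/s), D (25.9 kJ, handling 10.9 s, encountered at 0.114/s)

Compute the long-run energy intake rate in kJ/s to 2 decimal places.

R = (0.12×2.49 + 0.114×25.9) / (1 + 0.12×28.8 + 0.114×10.9) = 3.251/5.699 = 0.5706 kJ/s.

0.57 kJ/s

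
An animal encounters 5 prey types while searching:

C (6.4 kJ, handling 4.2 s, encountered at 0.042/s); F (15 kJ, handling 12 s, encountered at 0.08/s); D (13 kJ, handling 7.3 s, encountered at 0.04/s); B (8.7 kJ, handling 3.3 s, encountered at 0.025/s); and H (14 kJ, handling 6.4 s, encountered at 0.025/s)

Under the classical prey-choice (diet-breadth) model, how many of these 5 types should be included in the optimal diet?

5

Profitabilities (E/h, kJ/s): B 2.64, H 2.19, D 1.78, C 1.52, F 1.25. Add prey in this order while the next type's profitability exceeds the intake rate on those already taken.
Rate on top 1: 0.2009. H: 2.19 > 0.2009 → include.
Rate on top 2: 0.4567. D: 1.78 > 0.4567 → include.
Rate on top 3: 0.7087. C: 1.52 > 0.7087 → include.
Rate on top 4: 0.7927. F: 1.25 > 0.7927 → include.
Optimal diet: B, H, D, C, F — 5 of 5 types.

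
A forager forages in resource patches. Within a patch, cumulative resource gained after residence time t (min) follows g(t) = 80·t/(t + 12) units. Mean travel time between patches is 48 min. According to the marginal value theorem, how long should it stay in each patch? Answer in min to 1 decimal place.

Maximise g(t)/(T+t): set derivative to zero → g'(t)(T+t) = g(t).
g'(t) = 80·12/(t + 12)². Setting 80·12/(t+12)² = 80t/[(t+12)(48+t)] gives 12(48+t) = t(t+12), so t² = 12×48 = 576.
t* = √576 = 24 min.

24.0 min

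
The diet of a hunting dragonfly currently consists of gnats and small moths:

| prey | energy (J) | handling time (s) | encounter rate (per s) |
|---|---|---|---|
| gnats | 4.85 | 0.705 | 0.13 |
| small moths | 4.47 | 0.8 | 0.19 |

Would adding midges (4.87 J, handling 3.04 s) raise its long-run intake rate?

On gnats and small moths alone, R = ΣλE/(1+Σλh) = 1.48/1.244 = 1.19 J/s.
midges: E/h = 4.87/3.04 = 1.602 J/s.
Since 1.602 > R, including midges increases the long-run rate.

Yes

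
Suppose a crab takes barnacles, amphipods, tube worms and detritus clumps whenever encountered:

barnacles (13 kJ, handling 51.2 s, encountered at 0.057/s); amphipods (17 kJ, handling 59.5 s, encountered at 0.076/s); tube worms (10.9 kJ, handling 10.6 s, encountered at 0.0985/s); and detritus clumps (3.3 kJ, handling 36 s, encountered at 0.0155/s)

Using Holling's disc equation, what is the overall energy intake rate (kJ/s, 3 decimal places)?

R = (0.057×13 + 0.076×17 + 0.0985×10.9 + 0.0155×3.3) / (1 + 0.057×51.2 + 0.076×59.5 + 0.0985×10.6 + 0.0155×36) = 3.158/10.04 = 0.3144 kJ/s.

0.314 kJ/s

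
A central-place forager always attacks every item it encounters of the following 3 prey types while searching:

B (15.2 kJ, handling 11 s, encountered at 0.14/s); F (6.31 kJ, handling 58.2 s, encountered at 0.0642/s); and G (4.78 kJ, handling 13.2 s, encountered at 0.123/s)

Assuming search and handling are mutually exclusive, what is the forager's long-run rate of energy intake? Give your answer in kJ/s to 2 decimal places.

R = (0.14×15.2 + 0.0642×6.31 + 0.123×4.78) / (1 + 0.14×11 + 0.0642×58.2 + 0.123×13.2) = 3.121/7.9 = 0.3951 kJ/s.

0.40 kJ/s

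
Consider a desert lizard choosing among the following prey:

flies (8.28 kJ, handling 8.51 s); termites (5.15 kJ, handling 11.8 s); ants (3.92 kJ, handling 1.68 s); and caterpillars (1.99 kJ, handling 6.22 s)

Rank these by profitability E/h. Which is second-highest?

In descending order of E/h:
ants: 3.92/1.68 = 2.33 kJ/s
flies: 8.28/8.51 = 0.973 kJ/s
termites: 5.15/11.8 = 0.436 kJ/s
caterpillars: 1.99/6.22 = 0.32 kJ/s

flies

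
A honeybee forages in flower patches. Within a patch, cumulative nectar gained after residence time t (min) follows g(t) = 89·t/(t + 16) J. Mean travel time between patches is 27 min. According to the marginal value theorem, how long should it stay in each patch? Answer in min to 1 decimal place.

By the marginal value theorem, leave when the instantaneous gain rate g'(t) equals the habitat-wide average g(t)/(T + t).
g'(t) = 89·16/(t + 16)². Setting 89·16/(t+16)² = 89t/[(t+16)(27+t)] gives 16(27+t) = t(t+16), so t² = 16×27 = 432.
t* = √432 = 20.78 min.

20.8 min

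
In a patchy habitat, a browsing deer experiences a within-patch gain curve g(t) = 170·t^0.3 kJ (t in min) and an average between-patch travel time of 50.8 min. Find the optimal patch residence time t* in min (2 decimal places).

21.77 min

Optimal t* satisfies g'(t*) = g(t*)/(T + t*).
g'(t) = 0.3·170·t^-0.7. Setting 0.3·170·t^-0.7 = 170·t^0.3/(50.8+t) gives 0.3(50.8+t) = t, so 0.70·t = 0.3×50.8.
t* = 0.3×50.8/0.70 = 21.77 min.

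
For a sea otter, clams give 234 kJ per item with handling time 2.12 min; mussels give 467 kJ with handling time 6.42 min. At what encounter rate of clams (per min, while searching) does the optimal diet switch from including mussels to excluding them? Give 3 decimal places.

0.912 per min

Drop mussels once their profitability E₂/h₂ falls below the rate achievable on clams alone: E₂/h₂ = λE₁/(1 + λh₁).
Solve for λ: λE₁h₂ = E₂(1 + λh₁) → λ(E₁h₂ − E₂h₁) = E₂ → λ = E₂/(E₁h₂ − E₂h₁).
λ = 467/(234×6.42 − 467×2.12) = 467/512.2 = 0.9117 per min.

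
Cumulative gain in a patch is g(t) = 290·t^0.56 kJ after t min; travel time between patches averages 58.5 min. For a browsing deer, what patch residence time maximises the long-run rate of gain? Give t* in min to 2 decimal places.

By the marginal value theorem, leave when the instantaneous gain rate g'(t) equals the habitat-wide average g(t)/(T + t).
g'(t) = 0.56·290·t^-0.44. Setting 0.56·290·t^-0.44 = 290·t^0.56/(58.5+t) gives 0.56(58.5+t) = t, so 0.44·t = 0.56×58.5.
t* = 0.56×58.5/0.44 = 74.45 min.

74.45 min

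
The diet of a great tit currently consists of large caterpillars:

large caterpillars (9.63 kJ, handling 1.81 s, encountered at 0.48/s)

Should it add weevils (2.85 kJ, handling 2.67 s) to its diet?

No

Current rate: (0.48×9.63)/(1 + 0.48×1.81) = 2.473 kJ/s.
weevils: E/h = 2.85/2.67 = 1.067 kJ/s.
Since 1.067 < R, time spent handling weevils is better spent searching.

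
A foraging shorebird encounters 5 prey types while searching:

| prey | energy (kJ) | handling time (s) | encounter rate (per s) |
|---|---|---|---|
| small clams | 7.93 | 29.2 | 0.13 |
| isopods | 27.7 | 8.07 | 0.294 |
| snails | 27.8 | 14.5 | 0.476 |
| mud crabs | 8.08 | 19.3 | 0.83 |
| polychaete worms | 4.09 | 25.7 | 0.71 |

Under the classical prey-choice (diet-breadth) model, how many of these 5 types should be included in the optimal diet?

1

Rank by E/h (kJ/s): isopods 3.43, snails 1.92, mud crabs 0.419, small clams 0.272, polychaete worms 0.159. Include each in turn until the next type's E/h falls below the running intake rate.
Rate on top 1: 2.415. snails: 1.92 < 2.415 → exclude; stop.
Optimal diet: isopods — 1 of 5 types.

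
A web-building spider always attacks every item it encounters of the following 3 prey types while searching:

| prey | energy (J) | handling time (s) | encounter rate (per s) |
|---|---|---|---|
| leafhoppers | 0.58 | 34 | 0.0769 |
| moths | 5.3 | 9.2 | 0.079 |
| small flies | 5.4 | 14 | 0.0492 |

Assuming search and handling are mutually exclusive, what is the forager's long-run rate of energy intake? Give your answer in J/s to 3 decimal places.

R = Σλ_iE_i / (1 + Σλ_ih_i)
Numerator: 0.0769×0.58 + 0.079×5.3 + 0.0492×5.4 = 0.729
Denominator: 1 + 0.0769×34 + 0.079×9.2 + 0.0492×14 = 5.03
R = 0.729/5.03 = 0.1449 J/s

0.145 J/s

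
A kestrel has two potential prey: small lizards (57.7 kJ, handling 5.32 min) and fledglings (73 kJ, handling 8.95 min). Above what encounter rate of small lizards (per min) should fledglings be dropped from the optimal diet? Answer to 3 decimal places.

0.570 per min

At the threshold, the rate on small lizards alone equals the profitability of fledglings: λ·57.7/(1 + λ·5.32) = 73/8.95 = 8.156.
Rearranging, λ(57.7 − 8.156×5.32) = 8.156, so λ = 8.156/14.31 = 0.5701 per min.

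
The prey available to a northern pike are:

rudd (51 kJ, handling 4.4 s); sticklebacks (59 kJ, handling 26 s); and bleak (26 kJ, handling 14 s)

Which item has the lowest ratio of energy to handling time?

bleak

In descending order of E/h:
rudd: 51/4.4 = 11.6 kJ/s
sticklebacks: 59/26 = 2.27 kJ/s
bleak: 26/14 = 1.86 kJ/s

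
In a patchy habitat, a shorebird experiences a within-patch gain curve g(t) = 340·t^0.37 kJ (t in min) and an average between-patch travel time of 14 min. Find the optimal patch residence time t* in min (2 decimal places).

8.22 min

Optimal t* satisfies g'(t*) = g(t*)/(T + t*).
g'(t) = 0.37·340·t^-0.63. Setting 0.37·340·t^-0.63 = 340·t^0.37/(14+t) gives 0.37(14+t) = t, so 0.63·t = 0.37×14.
t* = 0.37×14/0.63 = 8.222 min.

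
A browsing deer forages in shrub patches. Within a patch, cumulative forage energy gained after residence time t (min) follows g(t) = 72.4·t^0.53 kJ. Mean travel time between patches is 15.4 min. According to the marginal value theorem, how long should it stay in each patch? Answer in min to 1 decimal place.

Optimal t* satisfies g'(t*) = g(t*)/(T + t*).
g'(t) = 0.53·72.4·t^-0.47. Setting 0.53·72.4·t^-0.47 = 72.4·t^0.53/(15.4+t) gives 0.53(15.4+t) = t, so 0.47·t = 0.53×15.4.
t* = 0.53×15.4/0.47 = 17.37 min.

17.4 min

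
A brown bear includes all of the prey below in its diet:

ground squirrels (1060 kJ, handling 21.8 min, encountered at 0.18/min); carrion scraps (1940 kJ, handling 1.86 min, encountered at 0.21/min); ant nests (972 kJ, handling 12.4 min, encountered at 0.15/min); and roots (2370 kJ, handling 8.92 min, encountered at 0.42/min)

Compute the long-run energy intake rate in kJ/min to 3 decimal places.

R = Σλ_iE_i / (1 + Σλ_ih_i)
Numerator: 0.18×1060 + 0.21×1940 + 0.15×972 + 0.42×2370 = 1739
Denominator: 1 + 0.18×21.8 + 0.21×1.86 + 0.15×12.4 + 0.42×8.92 = 10.92
R = 1739/10.92 = 159.3 kJ/min

159.271 kJ/min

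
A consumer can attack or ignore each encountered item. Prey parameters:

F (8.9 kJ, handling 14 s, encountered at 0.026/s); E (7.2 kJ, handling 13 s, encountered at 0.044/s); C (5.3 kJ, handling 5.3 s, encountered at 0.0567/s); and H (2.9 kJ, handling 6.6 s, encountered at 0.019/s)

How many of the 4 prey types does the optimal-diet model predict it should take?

4

Rank by E/h (kJ/s): C 1, F 0.636, E 0.554, H 0.439. Include each in turn until the next type's E/h falls below the running intake rate.
Rate on top 1: 0.2311. F: 0.636 > 0.2311 → include.
Rate on top 2: 0.3196. E: 0.554 > 0.3196 → include.
Rate on top 3: 0.3795. H: 0.439 > 0.3795 → include.
Optimal diet: C, F, E, H — 4 of 4 types.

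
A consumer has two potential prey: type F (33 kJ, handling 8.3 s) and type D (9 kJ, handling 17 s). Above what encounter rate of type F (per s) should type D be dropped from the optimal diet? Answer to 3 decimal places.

0.019 per s

At the threshold, the rate on type F alone equals the profitability of type D: λ·33/(1 + λ·8.3) = 9/17 = 0.5294.
Rearranging, λ(33 − 0.5294×8.3) = 0.5294, so λ = 0.5294/28.61 = 0.01851 per s.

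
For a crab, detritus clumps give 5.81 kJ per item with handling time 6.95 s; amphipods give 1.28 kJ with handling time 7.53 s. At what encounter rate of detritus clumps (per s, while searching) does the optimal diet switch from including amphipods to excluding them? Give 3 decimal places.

The zero-one rule: include amphipods iff E₂/h₂ > λE₁/(1+λh₁). Equality gives the switch point.
λE₁h₂ = E₂ + λE₂h₁ ⇒ λ = E₂/(E₁h₂ − E₂h₁) = 1.28/(43.75 − 8.896) = 0.03673 per s.

0.037 per s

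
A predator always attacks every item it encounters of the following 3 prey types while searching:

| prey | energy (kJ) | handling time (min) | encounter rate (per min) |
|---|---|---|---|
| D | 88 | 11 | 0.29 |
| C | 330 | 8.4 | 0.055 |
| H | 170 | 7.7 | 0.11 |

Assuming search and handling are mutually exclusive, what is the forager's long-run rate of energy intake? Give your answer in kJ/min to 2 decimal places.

R = (0.29×88 + 0.055×330 + 0.11×170) / (1 + 0.29×11 + 0.055×8.4 + 0.11×7.7) = 62.37/5.499 = 11.34 kJ/min.

11.34 kJ/min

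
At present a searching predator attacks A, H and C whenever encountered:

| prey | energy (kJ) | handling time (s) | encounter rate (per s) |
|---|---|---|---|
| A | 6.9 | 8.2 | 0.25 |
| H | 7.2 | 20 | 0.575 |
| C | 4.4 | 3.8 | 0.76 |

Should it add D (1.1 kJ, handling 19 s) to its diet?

Current rate: (0.25×6.9 + 0.575×7.2 + 0.76×4.4)/(1 + 0.25×8.2 + 0.575×20 + 0.76×3.8) = 0.5281 kJ/s.
D: E/h = 1.1/19 = 0.05789 kJ/s.
0.05789 < 0.5281, so adding D would lower the average — exclude it.

No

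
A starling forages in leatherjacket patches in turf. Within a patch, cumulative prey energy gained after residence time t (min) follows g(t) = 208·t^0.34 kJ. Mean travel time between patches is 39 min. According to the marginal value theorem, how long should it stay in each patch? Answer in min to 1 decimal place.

Maximise g(t)/(T+t): set derivative to zero → g'(t)(T+t) = g(t).
g'(t) = 0.34·208·t^-0.66. Setting 0.34·208·t^-0.66 = 208·t^0.34/(39+t) gives 0.34(39+t) = t, so 0.66·t = 0.34×39.
t* = 0.34×39/0.66 = 20.09 min.

20.1 min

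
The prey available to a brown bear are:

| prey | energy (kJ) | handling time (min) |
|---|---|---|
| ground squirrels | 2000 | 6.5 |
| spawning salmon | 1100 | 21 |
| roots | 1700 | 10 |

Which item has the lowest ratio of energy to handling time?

spawning salmon

Profitability E/h (kJ/min): ground squirrels = 2000/6.5 = 308, spawning salmon = 1100/21 = 52.4, roots = 1700/10 = 170.
Ranked: ground squirrels > roots > spawning salmon.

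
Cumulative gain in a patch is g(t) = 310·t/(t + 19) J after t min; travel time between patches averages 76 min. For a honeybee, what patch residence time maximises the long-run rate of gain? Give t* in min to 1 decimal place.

Optimal t* satisfies g'(t*) = g(t*)/(T + t*).
g'(t) = 310·19/(t + 19)². Setting 310·19/(t+19)² = 310t/[(t+19)(76+t)] gives 19(76+t) = t(t+19), so t² = 19×76 = 1444.
t* = √1444 = 38 min.

38.0 min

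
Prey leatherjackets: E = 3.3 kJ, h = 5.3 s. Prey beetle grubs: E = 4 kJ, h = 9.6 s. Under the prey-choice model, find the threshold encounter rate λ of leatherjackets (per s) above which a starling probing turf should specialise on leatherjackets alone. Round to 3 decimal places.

0.382 per s

At the threshold, the rate on leatherjackets alone equals the profitability of beetle grubs: λ·3.3/(1 + λ·5.3) = 4/9.6 = 0.4167.
Rearranging, λ(3.3 − 0.4167×5.3) = 0.4167, so λ = 0.4167/1.092 = 0.3817 per s.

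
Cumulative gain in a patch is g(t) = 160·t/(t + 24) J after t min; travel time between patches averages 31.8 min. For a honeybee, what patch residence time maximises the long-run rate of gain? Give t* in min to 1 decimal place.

Maximise g(t)/(T+t): set derivative to zero → g'(t)(T+t) = g(t).
g'(t) = 160·24/(t + 24)². Setting 160·24/(t+24)² = 160t/[(t+24)(31.8+t)] gives 24(31.8+t) = t(t+24), so t² = 24×31.8 = 763.2.
t* = √763.2 = 27.63 min.

27.6 min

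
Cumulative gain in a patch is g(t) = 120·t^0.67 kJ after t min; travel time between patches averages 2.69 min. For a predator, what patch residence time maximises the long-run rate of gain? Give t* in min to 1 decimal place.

5.5 min

Optimal t* satisfies g'(t*) = g(t*)/(T + t*).
g'(t) = 0.67·120·t^-0.33. Setting 0.67·120·t^-0.33 = 120·t^0.67/(2.69+t) gives 0.67(2.69+t) = t, so 0.33·t = 0.67×2.69.
t* = 0.67×2.69/0.33 = 5.462 min.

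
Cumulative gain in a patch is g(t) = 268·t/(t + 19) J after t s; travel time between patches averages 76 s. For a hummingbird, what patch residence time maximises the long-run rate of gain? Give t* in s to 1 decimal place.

Optimal t* satisfies g'(t*) = g(t*)/(T + t*).
g'(t) = 268·19/(t + 19)². Setting 268·19/(t+19)² = 268t/[(t+19)(76+t)] gives 19(76+t) = t(t+19), so t² = 19×76 = 1444.
t* = √1444 = 38 s.

38.0 s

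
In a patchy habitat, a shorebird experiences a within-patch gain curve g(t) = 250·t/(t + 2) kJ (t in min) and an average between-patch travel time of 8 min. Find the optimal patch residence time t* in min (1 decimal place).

4.0 min

Maximise g(t)/(T+t): set derivative to zero → g'(t)(T+t) = g(t).
g'(t) = 250·2/(t + 2)². Setting 250·2/(t+2)² = 250t/[(t+2)(8+t)] gives 2(8+t) = t(t+2), so t² = 2×8 = 16.
t* = √16 = 4 min.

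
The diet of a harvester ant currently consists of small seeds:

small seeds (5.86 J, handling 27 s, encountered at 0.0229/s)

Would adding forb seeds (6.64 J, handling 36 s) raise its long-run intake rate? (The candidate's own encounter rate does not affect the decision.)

Yes

Intake rate on the current diet: R = (0.0229×5.86) / (1 + 0.0229×27) = 0.1342/1.618 = 0.08292 J/s.
Profitability of forb seeds: 6.64/36 = 0.1844 J/s.
Since 0.1844 > R, including forb seeds increases the long-run rate.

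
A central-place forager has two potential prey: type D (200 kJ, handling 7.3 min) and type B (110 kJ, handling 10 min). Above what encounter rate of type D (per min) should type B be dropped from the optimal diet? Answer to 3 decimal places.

0.092 per min

The zero-one rule: include type B iff E₂/h₂ > λE₁/(1+λh₁). Equality gives the switch point.
λE₁h₂ = E₂ + λE₂h₁ ⇒ λ = E₂/(E₁h₂ − E₂h₁) = 110/(2000 − 803) = 0.0919 per min.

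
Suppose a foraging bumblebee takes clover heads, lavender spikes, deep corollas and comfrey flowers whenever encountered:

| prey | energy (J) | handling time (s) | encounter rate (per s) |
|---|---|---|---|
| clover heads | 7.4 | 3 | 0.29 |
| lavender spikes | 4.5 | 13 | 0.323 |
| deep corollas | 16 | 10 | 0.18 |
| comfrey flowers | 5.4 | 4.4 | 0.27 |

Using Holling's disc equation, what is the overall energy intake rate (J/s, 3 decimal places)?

R = Σλ_iE_i / (1 + Σλ_ih_i)
Numerator: 0.29×7.4 + 0.323×4.5 + 0.18×16 + 0.27×5.4 = 7.938
Denominator: 1 + 0.29×3 + 0.323×13 + 0.18×10 + 0.27×4.4 = 9.057
R = 7.938/9.057 = 0.8764 J/s

0.876 J/s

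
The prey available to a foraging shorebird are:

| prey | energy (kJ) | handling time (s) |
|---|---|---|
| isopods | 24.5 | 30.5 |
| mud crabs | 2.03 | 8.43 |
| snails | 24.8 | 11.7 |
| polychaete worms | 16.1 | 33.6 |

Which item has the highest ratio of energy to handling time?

In descending order of E/h:
snails: 24.8/11.7 = 2.12 kJ/s
isopods: 24.5/30.5 = 0.803 kJ/s
polychaete worms: 16.1/33.6 = 0.479 kJ/s
mud crabs: 2.03/8.43 = 0.241 kJ/s

snails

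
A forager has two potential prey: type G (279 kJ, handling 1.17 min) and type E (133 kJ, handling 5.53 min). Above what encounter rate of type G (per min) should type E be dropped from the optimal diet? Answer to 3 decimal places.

0.096 per min

Drop type E once their profitability E₂/h₂ falls below the rate achievable on type G alone: E₂/h₂ = λE₁/(1 + λh₁).
Solve for λ: λE₁h₂ = E₂(1 + λh₁) → λ(E₁h₂ − E₂h₁) = E₂ → λ = E₂/(E₁h₂ − E₂h₁).
λ = 133/(279×5.53 − 133×1.17) = 133/1387 = 0.09587 per min.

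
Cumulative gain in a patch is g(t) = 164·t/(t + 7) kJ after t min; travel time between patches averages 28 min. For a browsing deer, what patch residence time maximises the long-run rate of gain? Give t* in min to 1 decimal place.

14.0 min

By the marginal value theorem, leave when the instantaneous gain rate g'(t) equals the habitat-wide average g(t)/(T + t).
g'(t) = 164·7/(t + 7)². Setting 164·7/(t+7)² = 164t/[(t+7)(28+t)] gives 7(28+t) = t(t+7), so t² = 7×28 = 196.
t* = √196 = 14 min.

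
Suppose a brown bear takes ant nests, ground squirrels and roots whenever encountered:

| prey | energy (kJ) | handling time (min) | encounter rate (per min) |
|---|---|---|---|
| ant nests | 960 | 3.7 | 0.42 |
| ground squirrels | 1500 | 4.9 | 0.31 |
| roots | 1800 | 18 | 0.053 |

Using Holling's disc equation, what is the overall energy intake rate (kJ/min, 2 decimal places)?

R = Σλ_iE_i / (1 + Σλ_ih_i)
Numerator: 0.42×960 + 0.31×1500 + 0.053×1800 = 963.6
Denominator: 1 + 0.42×3.7 + 0.31×4.9 + 0.053×18 = 5.027
R = 963.6/5.027 = 191.7 kJ/min

191.68 kJ/min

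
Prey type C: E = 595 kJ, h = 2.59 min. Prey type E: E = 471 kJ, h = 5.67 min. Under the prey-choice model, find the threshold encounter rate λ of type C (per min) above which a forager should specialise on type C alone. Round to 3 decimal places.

0.219 per min

At the threshold, the rate on type C alone equals the profitability of type E: λ·595/(1 + λ·2.59) = 471/5.67 = 83.07.
Rearranging, λ(595 − 83.07×2.59) = 83.07, so λ = 83.07/379.9 = 0.2187 per min.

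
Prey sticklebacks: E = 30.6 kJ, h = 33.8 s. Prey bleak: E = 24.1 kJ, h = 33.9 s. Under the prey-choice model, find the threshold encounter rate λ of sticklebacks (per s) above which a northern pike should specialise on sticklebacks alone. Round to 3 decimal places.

At the threshold, the rate on sticklebacks alone equals the profitability of bleak: λ·30.6/(1 + λ·33.8) = 24.1/33.9 = 0.7109.
Rearranging, λ(30.6 − 0.7109×33.8) = 0.7109, so λ = 0.7109/6.571 = 0.1082 per s.

0.108 per s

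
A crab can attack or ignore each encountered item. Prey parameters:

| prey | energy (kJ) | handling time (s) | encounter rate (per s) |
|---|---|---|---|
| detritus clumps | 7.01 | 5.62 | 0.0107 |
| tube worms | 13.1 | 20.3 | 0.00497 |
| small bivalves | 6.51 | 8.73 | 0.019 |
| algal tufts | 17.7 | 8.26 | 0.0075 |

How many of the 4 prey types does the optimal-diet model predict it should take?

Rank by E/h (kJ/s): algal tufts 2.14, detritus clumps 1.25, small bivalves 0.746, tube worms 0.645. Include each in turn until the next type's E/h falls below the running intake rate.
Rate on top 1: 0.125. detritus clumps: 1.25 > 0.125 → include.
Rate on top 2: 0.1852. small bivalves: 0.746 > 0.1852 → include.
Rate on top 3: 0.2573. tube worms: 0.645 > 0.2573 → include.
Optimal diet: algal tufts, detritus clumps, small bivalves, tube worms — 4 of 4 types.

4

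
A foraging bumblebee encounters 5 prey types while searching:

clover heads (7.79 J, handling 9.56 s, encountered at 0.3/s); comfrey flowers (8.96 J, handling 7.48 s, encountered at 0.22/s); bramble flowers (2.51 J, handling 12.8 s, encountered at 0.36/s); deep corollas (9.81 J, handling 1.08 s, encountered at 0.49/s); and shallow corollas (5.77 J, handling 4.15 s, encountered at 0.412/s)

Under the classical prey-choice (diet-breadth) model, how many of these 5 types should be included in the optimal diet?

E/h in descending order: deep corollas 9.08, shallow corollas 1.39, comfrey flowers 1.2, clover heads 0.815, bramble flowers 0.196 J/s. The optimal diet is the largest prefix of this list for which every included type satisfies E_i/h_i > R on the types above it.
Rate on top 1: 3.143. shallow corollas: 1.39 < 3.143 → exclude; stop.
Optimal diet: deep corollas — 1 of 5 types.

1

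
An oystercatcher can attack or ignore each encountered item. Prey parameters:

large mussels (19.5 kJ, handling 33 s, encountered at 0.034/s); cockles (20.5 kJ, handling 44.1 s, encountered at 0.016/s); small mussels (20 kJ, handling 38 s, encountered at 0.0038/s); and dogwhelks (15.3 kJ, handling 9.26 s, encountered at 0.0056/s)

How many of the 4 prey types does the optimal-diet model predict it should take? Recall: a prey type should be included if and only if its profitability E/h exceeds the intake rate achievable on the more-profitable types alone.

4

Profitabilities (E/h, kJ/s): dogwhelks 1.65, large mussels 0.591, small mussels 0.526, cockles 0.465. Add prey in this order while the next type's profitability exceeds the intake rate on those already taken.
Rate on top 1: 0.08146. large mussels: 0.591 > 0.08146 → include.
Rate on top 2: 0.3444. small mussels: 0.526 > 0.3444 → include.
Rate on top 3: 0.3557. cockles: 0.465 > 0.3557 → include.
Optimal diet: dogwhelks, large mussels, small mussels, cockles — 4 of 4 types.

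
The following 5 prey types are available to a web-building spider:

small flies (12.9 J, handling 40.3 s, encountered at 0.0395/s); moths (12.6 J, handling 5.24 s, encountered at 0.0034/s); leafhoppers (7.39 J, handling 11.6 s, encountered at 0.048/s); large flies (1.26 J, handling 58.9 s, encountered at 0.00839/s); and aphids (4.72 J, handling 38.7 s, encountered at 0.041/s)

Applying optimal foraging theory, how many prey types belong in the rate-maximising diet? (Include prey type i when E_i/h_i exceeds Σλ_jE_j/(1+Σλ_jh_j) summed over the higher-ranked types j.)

3

Profitabilities (E/h, J/s): moths 2.4, leafhoppers 0.637, small flies 0.32, aphids 0.122, large flies 0.0214. Add prey in this order while the next type's profitability exceeds the intake rate on those already taken.
Rate on top 1: 0.04209. leafhoppers: 0.637 > 0.04209 → include.
Rate on top 2: 0.2525. small flies: 0.32 > 0.2525 → include.
Rate on top 3: 0.2865. aphids: 0.122 < 0.2865 → exclude; stop.
Optimal diet: moths, leafhoppers, small flies — 3 of 5 types.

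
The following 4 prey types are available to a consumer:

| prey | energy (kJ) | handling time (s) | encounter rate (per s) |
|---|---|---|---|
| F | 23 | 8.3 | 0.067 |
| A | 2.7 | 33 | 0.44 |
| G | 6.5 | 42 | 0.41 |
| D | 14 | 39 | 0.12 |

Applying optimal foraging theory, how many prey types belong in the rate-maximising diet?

E/h in descending order: F 2.77, D 0.359, G 0.155, A 0.0818 kJ/s. The optimal diet is the largest prefix of this list for which every included type satisfies E_i/h_i > R on the types above it.
Rate on top 1: 0.9903. D: 0.359 < 0.9903 → exclude; stop.
Optimal diet: F — 1 of 4 types.

1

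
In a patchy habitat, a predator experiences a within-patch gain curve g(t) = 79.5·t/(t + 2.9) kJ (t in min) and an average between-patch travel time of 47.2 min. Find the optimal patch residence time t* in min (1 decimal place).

By the marginal value theorem, leave when the instantaneous gain rate g'(t) equals the habitat-wide average g(t)/(T + t).
g'(t) = 79.5·2.9/(t + 2.9)². Setting 79.5·2.9/(t+2.9)² = 79.5t/[(t+2.9)(47.2+t)] gives 2.9(47.2+t) = t(t+2.9), so t² = 2.9×47.2 = 136.9.
t* = √136.9 = 11.7 min.

11.7 min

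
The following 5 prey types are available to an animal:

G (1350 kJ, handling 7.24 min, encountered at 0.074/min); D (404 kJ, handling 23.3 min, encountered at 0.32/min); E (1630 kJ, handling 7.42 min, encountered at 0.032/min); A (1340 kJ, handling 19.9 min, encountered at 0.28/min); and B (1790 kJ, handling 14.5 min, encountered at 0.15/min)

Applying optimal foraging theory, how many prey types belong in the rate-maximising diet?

Profitabilities (E/h, kJ/min): E 220, G 186, B 123, A 67.3, D 17.3. Add prey in this order while the next type's profitability exceeds the intake rate on those already taken.
Rate on top 1: 42.15. G: 186 > 42.15 → include.
Rate on top 2: 85.75. B: 123 > 85.75 → include.
Rate on top 3: 106.5. A: 67.3 < 106.5 → exclude; stop.
Optimal diet: E, G, B — 3 of 5 types.

3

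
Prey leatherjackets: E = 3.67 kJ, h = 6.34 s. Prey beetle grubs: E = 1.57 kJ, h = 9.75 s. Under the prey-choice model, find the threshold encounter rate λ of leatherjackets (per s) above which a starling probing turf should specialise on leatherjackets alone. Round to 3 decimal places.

0.061 per s

The zero-one rule: include beetle grubs iff E₂/h₂ > λE₁/(1+λh₁). Equality gives the switch point.
λE₁h₂ = E₂ + λE₂h₁ ⇒ λ = E₂/(E₁h₂ − E₂h₁) = 1.57/(35.78 − 9.954) = 0.06079 per s.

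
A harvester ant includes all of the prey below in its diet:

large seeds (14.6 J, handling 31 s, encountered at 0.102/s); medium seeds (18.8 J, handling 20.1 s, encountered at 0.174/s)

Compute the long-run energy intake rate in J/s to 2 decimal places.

0.62 J/s

R = Σλ_iE_i / (1 + Σλ_ih_i)
Numerator: 0.102×14.6 + 0.174×18.8 = 4.76
Denominator: 1 + 0.102×31 + 0.174×20.1 = 7.659
R = 4.76/7.659 = 0.6215 J/s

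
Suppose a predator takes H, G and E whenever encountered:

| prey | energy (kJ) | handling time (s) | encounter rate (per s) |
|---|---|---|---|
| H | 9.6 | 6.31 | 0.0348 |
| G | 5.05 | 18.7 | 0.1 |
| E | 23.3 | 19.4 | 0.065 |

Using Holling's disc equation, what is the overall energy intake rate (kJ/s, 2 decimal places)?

0.54 kJ/s

R = Σλ_iE_i / (1 + Σλ_ih_i)
Numerator: 0.0348×9.6 + 0.1×5.05 + 0.065×23.3 = 2.354
Denominator: 1 + 0.0348×6.31 + 0.1×18.7 + 0.065×19.4 = 4.351
R = 2.354/4.351 = 0.541 kJ/s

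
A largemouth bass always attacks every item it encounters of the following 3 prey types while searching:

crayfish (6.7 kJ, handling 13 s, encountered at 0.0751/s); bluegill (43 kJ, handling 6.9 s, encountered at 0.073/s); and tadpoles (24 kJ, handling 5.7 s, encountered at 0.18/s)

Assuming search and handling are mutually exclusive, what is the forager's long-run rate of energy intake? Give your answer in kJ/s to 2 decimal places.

R = Σλ_iE_i / (1 + Σλ_ih_i)
Numerator: 0.0751×6.7 + 0.073×43 + 0.18×24 = 7.962
Denominator: 1 + 0.0751×13 + 0.073×6.9 + 0.18×5.7 = 3.506
R = 7.962/3.506 = 2.271 kJ/s

2.27 kJ/s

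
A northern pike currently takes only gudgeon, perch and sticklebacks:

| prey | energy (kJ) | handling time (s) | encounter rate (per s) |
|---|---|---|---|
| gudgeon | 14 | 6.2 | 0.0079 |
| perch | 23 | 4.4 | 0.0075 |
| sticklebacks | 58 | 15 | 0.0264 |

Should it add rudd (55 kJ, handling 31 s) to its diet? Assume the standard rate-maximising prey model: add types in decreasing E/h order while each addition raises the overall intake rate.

Intake rate on the current diet: R = (0.0079×14 + 0.0075×23 + 0.0264×58) / (1 + 0.0079×6.2 + 0.0075×4.4 + 0.0264×15) = 1.814/1.478 = 1.228 kJ/s.
Profitability of rudd: 55/31 = 1.774 kJ/s.
Since 1.774 > R, including rudd increases the long-run rate.

Yes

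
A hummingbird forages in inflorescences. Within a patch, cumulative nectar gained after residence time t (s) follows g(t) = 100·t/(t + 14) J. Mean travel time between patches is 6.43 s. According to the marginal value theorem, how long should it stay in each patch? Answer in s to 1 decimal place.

Maximise g(t)/(T+t): set derivative to zero → g'(t)(T+t) = g(t).
g'(t) = 100·14/(t + 14)². Setting 100·14/(t+14)² = 100t/[(t+14)(6.43+t)] gives 14(6.43+t) = t(t+14), so t² = 14×6.43 = 90.02.
t* = √90.02 = 9.488 s.

9.5 s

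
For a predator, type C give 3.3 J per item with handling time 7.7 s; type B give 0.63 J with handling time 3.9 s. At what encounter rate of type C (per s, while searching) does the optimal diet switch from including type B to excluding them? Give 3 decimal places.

The zero-one rule: include type B iff E₂/h₂ > λE₁/(1+λh₁). Equality gives the switch point.
λE₁h₂ = E₂ + λE₂h₁ ⇒ λ = E₂/(E₁h₂ − E₂h₁) = 0.63/(12.87 − 4.851) = 0.07856 per s.

0.079 per s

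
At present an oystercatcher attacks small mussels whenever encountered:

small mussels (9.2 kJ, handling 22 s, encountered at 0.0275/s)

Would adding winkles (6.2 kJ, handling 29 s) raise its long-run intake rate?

Yes

Intake rate on the current diet: R = (0.0275×9.2) / (1 + 0.0275×22) = 0.253/1.605 = 0.1576 kJ/s.
Profitability of winkles: 6.2/29 = 0.2138 kJ/s.
Since 0.2138 > R, including winkles increases the long-run rate.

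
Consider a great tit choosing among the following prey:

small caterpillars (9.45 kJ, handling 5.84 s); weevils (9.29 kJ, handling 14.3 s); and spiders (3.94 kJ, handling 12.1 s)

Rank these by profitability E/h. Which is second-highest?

weevils

Profitability E/h (kJ/s): small caterpillars = 9.45/5.84 = 1.62, weevils = 9.29/14.3 = 0.65, spiders = 3.94/12.1 = 0.326.
Ranked: small caterpillars > weevils > spiders.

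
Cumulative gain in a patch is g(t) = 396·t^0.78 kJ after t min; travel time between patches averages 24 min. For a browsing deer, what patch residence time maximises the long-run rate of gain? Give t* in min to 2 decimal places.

85.09 min

By the marginal value theorem, leave when the instantaneous gain rate g'(t) equals the habitat-wide average g(t)/(T + t).
g'(t) = 0.78·396·t^-0.22. Setting 0.78·396·t^-0.22 = 396·t^0.78/(24+t) gives 0.78(24+t) = t, so 0.22·t = 0.78×24.
t* = 0.78×24/0.22 = 85.09 min.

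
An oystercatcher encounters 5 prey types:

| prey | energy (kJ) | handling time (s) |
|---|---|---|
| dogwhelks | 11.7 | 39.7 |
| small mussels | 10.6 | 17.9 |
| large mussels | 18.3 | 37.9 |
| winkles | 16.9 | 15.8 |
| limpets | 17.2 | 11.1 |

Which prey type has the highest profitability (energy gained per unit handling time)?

limpets

In descending order of E/h:
limpets: 17.2/11.1 = 1.55 kJ/s
winkles: 16.9/15.8 = 1.07 kJ/s
small mussels: 10.6/17.9 = 0.592 kJ/s
large mussels: 18.3/37.9 = 0.483 kJ/s
dogwhelks: 11.7/39.7 = 0.295 kJ/s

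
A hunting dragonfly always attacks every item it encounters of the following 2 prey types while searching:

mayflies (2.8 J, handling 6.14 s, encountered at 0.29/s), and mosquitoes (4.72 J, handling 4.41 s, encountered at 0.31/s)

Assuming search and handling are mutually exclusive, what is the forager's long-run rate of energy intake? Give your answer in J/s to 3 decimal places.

0.549 J/s

Energy encountered per unit search time: 0.29×2.8 + 0.31×4.72 = 2.275 J/s.
Handling time per unit search time: 0.29×6.14 + 0.31×4.41 = 3.148.
Rate = 2.275/(1 + 3.148) = 0.5485 J/s.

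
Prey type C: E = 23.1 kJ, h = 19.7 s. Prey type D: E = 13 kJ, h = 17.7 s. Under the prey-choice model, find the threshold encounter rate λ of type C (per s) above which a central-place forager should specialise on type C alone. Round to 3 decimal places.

At the threshold, the rate on type C alone equals the profitability of type D: λ·23.1/(1 + λ·19.7) = 13/17.7 = 0.7345.
Rearranging, λ(23.1 − 0.7345×19.7) = 0.7345, so λ = 0.7345/8.631 = 0.0851 per s.

0.085 per s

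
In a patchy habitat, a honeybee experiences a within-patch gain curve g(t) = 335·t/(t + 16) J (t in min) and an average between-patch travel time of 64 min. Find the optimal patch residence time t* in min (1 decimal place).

32.0 min

Maximise g(t)/(T+t): set derivative to zero → g'(t)(T+t) = g(t).
g'(t) = 335·16/(t + 16)². Setting 335·16/(t+16)² = 335t/[(t+16)(64+t)] gives 16(64+t) = t(t+16), so t² = 16×64 = 1024.
t* = √1024 = 32 min.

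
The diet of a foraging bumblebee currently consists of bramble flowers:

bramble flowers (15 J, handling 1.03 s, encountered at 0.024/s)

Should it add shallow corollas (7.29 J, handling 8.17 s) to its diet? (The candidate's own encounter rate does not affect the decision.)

Yes

Current rate: (0.024×15)/(1 + 0.024×1.03) = 0.3513 J/s.
shallow corollas: E/h = 7.29/8.17 = 0.8923 J/s.
0.8923 > 0.3513, so adding shallow corollas raises the average — include it.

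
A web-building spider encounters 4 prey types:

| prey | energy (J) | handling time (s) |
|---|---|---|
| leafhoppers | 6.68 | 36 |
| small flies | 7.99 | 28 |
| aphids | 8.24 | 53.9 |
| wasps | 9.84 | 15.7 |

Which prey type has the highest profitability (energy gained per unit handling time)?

wasps

In descending order of E/h:
wasps: 9.84/15.7 = 0.627 J/s
small flies: 7.99/28 = 0.285 J/s
leafhoppers: 6.68/36 = 0.186 J/s
aphids: 8.24/53.9 = 0.153 J/s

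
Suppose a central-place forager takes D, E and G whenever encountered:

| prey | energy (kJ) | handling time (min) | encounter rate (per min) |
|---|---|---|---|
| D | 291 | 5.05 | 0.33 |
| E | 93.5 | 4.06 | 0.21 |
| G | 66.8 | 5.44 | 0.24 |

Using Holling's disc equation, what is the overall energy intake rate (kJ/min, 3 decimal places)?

27.296 kJ/min

Energy encountered per unit search time: 0.33×291 + 0.21×93.5 + 0.24×66.8 = 131.7 kJ/min.
Handling time per unit search time: 0.33×5.05 + 0.21×4.06 + 0.24×5.44 = 3.825.
Rate = 131.7/(1 + 3.825) = 27.3 kJ/min.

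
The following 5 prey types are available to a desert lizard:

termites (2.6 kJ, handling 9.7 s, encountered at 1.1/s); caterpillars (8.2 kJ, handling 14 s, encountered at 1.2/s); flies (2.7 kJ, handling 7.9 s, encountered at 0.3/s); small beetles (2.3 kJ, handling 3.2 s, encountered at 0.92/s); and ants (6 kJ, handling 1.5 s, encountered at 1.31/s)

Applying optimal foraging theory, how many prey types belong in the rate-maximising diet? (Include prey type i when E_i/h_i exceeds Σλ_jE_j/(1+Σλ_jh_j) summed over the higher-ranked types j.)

E/h in descending order: ants 4, small beetles 0.719, caterpillars 0.586, flies 0.342, termites 0.268 kJ/s. The optimal diet is the largest prefix of this list for which every included type satisfies E_i/h_i > R on the types above it.
Rate on top 1: 2.651. small beetles: 0.719 < 2.651 → exclude; stop.
Optimal diet: ants — 1 of 5 types.

1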